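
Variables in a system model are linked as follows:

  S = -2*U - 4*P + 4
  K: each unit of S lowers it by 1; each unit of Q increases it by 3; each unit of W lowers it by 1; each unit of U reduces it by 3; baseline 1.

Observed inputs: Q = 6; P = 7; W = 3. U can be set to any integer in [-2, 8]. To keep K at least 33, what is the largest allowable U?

Substituting into the S equation gives S = -2*U - 24.
This gives K = -U + 40.
Require -U + 40 ≥ 33, so U ≤ 7.
The largest integer in [-2, 8] satisfying this is 7.

U = 7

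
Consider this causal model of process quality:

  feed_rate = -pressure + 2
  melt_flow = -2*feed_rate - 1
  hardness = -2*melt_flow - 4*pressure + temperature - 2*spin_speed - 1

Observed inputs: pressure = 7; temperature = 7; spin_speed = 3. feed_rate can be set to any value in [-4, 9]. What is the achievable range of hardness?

-42 to 10

Intervening on feed_rate fixes its value directly, overriding its dependence on pressure.
Substituting into the hardness equation gives hardness = 4*feed_rate - 26.
Linear in feed_rate, so extremes are at the endpoints: feed_rate = -4 gives hardness = -42; feed_rate = 9 gives hardness = 10.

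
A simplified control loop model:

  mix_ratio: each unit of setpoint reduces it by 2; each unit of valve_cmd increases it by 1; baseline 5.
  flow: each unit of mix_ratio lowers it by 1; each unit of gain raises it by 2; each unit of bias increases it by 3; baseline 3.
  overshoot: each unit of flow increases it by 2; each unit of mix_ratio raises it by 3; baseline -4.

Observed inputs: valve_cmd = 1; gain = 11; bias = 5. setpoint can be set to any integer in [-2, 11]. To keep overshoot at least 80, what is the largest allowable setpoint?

setpoint = 1

Substituting into the mix_ratio equation gives mix_ratio = -2*setpoint + 6.
Substituting into the flow equation gives flow = 2*setpoint + 34.
This gives overshoot = -2*setpoint + 82.
Require -2*setpoint + 82 ≥ 80, so setpoint ≤ 1.
The largest integer in [-2, 11] satisfying this is 1.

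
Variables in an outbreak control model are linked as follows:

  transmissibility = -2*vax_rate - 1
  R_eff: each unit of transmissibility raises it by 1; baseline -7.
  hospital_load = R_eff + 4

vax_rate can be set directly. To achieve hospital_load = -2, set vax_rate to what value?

vax_rate = -1

Substituting into the R_eff equation gives R_eff = -2*vax_rate - 8.
So hospital_load = -2*vax_rate - 4.
Solve -2*vax_rate - 4 = -2: vax_rate = (-2 + 4) / -2 = -1.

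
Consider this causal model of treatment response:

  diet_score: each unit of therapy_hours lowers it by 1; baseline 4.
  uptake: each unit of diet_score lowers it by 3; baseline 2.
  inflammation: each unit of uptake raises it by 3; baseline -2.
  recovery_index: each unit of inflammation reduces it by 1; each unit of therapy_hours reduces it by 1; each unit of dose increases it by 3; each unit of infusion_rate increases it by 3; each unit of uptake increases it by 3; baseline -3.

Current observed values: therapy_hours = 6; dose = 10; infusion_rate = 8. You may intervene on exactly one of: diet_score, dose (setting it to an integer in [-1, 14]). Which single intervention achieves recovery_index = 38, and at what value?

set dose = 7

Intervening on diet_score: the paths from diet_score to recovery_index cancel (net effect zero), leaving recovery_index = 47; 38 is unreachable this way.
Intervening on dose: with other inputs at their observed values, recovery_index = 3*dose + 17. Solving for 38 gives dose = 7, within [-1, 14].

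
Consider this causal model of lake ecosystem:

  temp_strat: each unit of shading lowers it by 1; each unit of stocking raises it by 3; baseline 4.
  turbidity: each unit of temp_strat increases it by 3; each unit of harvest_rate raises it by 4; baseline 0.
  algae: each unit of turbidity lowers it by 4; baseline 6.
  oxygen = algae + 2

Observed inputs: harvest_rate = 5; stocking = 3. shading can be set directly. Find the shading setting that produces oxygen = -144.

shading = 7

Substituting into the temp_strat equation gives temp_strat = -shading + 13.
Substituting into the turbidity equation gives turbidity = -3*shading + 59.
So algae = 12*shading - 230.
So oxygen = 12*shading - 228.
Solve 12*shading - 228 = -144: shading = (-144 + 228) / 12 = 7.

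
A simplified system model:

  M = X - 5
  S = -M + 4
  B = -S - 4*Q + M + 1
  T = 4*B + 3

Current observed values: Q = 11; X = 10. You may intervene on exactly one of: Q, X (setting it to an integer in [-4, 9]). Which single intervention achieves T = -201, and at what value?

Intervening on Q: T = -16*Q + 31. Reaching -201 requires Q = 29/2, not an integer.
Intervening on X: with other inputs at their observed values, T = 8*X - 225. Solving for -201 gives X = 3, within [-4, 9].

set X = 3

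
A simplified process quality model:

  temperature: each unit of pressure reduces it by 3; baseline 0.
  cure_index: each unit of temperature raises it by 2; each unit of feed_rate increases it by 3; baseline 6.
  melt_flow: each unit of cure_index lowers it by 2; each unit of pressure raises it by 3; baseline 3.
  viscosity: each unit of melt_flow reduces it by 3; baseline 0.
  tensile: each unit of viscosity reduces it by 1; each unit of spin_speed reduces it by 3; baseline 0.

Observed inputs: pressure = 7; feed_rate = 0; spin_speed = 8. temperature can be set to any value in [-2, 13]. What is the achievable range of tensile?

Intervening on temperature fixes its value directly, overriding its dependence on pressure.
Substituting into the cure_index equation gives cure_index = 2*temperature + 6.
So melt_flow = -4*temperature + 12.
Substituting into the viscosity equation gives viscosity = 12*temperature - 36.
Substituting into the tensile equation gives tensile = -12*temperature + 12.
Linear in temperature, so extremes are at the endpoints: temperature = -2 gives tensile = 36; temperature = 13 gives tensile = -144.

-144 to 36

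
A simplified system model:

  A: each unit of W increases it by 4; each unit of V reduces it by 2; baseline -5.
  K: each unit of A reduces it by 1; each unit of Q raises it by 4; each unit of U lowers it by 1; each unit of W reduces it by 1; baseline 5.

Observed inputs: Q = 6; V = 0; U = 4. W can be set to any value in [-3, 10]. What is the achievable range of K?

-20 to 45

Substituting into the A equation gives A = 4*W - 5.
Substituting into the K equation gives K = -5*W + 30.
Linear in W, so extremes are at the endpoints: W = -3 gives K = 45; W = 10 gives K = -20.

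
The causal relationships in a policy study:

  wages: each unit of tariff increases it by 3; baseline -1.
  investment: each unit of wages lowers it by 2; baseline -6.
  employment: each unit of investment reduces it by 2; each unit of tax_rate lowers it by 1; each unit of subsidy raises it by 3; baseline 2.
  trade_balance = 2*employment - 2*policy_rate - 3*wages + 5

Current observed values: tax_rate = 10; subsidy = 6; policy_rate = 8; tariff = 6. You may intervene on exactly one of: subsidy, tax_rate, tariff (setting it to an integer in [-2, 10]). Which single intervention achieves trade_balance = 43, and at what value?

Intervening on subsidy: trade_balance = 6*subsidy + 82. Reaching 43 requires subsidy = -13/2, not an integer.
Intervening on tax_rate: trade_balance = -2*tax_rate + 138. Reaching 43 requires tax_rate = 95/2, not an integer.
Intervening on tariff: with other inputs at their observed values, trade_balance = 15*tariff + 28. Solving for 43 gives tariff = 1, within [-2, 10].

set tariff = 1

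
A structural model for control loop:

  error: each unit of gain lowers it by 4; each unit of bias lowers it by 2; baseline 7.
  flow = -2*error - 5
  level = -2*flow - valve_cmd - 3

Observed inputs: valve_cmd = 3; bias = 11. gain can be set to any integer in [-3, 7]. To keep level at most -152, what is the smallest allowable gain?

gain = 6

Substituting into the error equation gives error = -4*gain - 15.
So flow = 8*gain + 25.
level becomes -16*gain - 56.
Require -16*gain - 56 ≤ -152, so gain ≥ 6.
The smallest integer in [-3, 7] satisfying this is 6.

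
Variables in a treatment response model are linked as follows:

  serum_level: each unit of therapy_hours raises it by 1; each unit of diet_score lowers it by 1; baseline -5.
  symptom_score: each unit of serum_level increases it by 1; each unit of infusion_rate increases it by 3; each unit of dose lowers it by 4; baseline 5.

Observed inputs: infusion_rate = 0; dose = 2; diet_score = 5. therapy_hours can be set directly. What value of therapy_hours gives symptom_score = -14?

Substituting into the serum_level equation gives serum_level = therapy_hours - 10.
Substituting into the symptom_score equation gives symptom_score = therapy_hours - 13.
Solve therapy_hours - 13 = -14: therapy_hours = (-14 + 13) / 1 = -1.

therapy_hours = -1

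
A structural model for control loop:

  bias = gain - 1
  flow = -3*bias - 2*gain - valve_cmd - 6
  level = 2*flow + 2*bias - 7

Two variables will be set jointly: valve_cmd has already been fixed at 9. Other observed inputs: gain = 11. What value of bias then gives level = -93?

With valve_cmd held at 9:
Intervening on bias fixes its value directly, overriding its dependence on gain.
Substituting into the flow equation gives flow = -3*bias - 37.
Substituting into the level equation gives level = -4*bias - 81.
Solve -4*bias - 81 = -93: bias = (-93 + 81) / -4 = 3.

bias = 3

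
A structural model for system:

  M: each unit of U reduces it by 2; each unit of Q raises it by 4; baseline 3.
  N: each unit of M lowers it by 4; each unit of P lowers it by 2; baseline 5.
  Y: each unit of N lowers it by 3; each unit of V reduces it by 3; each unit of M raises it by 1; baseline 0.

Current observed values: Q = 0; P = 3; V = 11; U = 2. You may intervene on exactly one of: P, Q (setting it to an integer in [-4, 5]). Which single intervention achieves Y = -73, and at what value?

Intervening on P: with other inputs at their observed values, Y = 6*P - 61. Solving for -73 gives P = -2, within [-4, 5].
Intervening on Q: Y = 52*Q - 43. Reaching -73 requires Q = -15/26, not an integer.

set P = -2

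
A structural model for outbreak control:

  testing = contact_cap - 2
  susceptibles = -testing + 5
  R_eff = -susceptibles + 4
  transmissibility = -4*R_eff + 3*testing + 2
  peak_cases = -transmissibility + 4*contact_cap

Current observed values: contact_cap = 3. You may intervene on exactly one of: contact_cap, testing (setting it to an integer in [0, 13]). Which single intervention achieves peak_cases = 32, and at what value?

Intervening on contact_cap: with other inputs at their observed values, peak_cases = 5*contact_cap - 8. Solving for 32 gives contact_cap = 8, within [0, 13].
Intervening on testing: peak_cases = testing + 6. Reaching 32 requires testing = 26, outside [0, 13].

set contact_cap = 8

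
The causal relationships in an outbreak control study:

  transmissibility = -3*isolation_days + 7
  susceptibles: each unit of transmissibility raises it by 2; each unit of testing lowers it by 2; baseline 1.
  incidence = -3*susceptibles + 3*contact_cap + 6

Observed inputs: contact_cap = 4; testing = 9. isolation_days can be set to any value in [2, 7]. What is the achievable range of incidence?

63 to 153

Substituting into the susceptibles equation gives susceptibles = -6*isolation_days - 3.
incidence becomes 18*isolation_days + 27.
Linear in isolation_days, so extremes are at the endpoints: isolation_days = 2 gives incidence = 63; isolation_days = 7 gives incidence = 153.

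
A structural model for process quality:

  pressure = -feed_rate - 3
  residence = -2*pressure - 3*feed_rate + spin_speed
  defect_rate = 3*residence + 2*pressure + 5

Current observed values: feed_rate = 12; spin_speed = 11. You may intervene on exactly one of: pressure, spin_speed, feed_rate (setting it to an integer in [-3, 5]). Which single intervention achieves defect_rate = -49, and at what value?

set spin_speed = -2

Intervening on pressure: defect_rate = -4*pressure - 70. Reaching -49 requires pressure = -21/4, not an integer.
Intervening on spin_speed: with other inputs at their observed values, defect_rate = 3*spin_speed - 43. Solving for -49 gives spin_speed = -2, within [-3, 5].
Intervening on feed_rate: defect_rate = -5*feed_rate + 50. Reaching -49 requires feed_rate = 99/5, not an integer.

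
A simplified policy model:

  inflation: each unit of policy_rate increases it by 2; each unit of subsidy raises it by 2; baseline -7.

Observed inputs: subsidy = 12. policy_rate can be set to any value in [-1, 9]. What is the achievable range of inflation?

Substituting into the inflation equation gives inflation = 2*policy_rate + 17.
Linear in policy_rate, so extremes are at the endpoints: policy_rate = -1 gives inflation = 15; policy_rate = 9 gives inflation = 35.

15 to 35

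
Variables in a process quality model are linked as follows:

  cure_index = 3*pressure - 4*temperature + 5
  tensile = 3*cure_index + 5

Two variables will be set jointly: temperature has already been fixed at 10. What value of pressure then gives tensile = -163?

pressure = -7

With temperature held at 10:
Substituting into the cure_index equation gives cure_index = 3*pressure - 35.
Substituting into the tensile equation gives tensile = 9*pressure - 100.
Solve 9*pressure - 100 = -163: pressure = (-163 + 100) / 9 = -7.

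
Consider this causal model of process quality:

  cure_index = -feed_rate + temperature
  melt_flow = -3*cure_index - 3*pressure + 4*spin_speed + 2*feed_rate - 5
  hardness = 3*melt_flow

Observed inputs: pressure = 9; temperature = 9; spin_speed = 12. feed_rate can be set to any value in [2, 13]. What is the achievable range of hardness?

-3 to 162

Substituting into the cure_index equation gives cure_index = -feed_rate + 9.
So melt_flow = 5*feed_rate - 11.
Substituting into the hardness equation gives hardness = 15*feed_rate - 33.
Linear in feed_rate, so extremes are at the endpoints: feed_rate = 2 gives hardness = -3; feed_rate = 13 gives hardness = 162.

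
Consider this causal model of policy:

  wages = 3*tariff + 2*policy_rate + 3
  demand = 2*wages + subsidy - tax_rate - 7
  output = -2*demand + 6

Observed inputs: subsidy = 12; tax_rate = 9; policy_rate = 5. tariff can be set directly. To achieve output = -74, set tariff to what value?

Substituting into the wages equation gives wages = 3*tariff + 13.
Substituting into the demand equation gives demand = 6*tariff + 22.
This gives output = -12*tariff - 38.
Solve -12*tariff - 38 = -74: tariff = (-74 + 38) / -12 = 3.

tariff = 3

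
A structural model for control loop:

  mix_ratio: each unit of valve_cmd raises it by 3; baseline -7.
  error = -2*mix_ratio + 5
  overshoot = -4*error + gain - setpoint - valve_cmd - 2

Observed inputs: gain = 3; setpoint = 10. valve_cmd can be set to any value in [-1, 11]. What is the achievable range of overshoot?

-108 to 168

Substituting into the error equation gives error = -6*valve_cmd + 19.
Substituting into the overshoot equation gives overshoot = 23*valve_cmd - 85.
Linear in valve_cmd, so extremes are at the endpoints: valve_cmd = -1 gives overshoot = -108; valve_cmd = 11 gives overshoot = 168.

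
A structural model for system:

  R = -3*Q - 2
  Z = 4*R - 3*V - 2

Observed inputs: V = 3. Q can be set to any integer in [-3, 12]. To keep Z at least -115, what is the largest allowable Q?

Q = 8

Substituting into the Z equation gives Z = -12*Q - 19.
Require -12*Q - 19 ≥ -115, so Q ≤ 8.
The largest integer in [-3, 12] satisfying this is 8.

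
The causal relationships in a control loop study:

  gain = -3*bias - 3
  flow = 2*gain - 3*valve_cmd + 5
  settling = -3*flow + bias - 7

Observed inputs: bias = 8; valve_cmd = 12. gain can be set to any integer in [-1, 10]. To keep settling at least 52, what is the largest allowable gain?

gain = 7

Intervening on gain fixes its value directly, overriding its dependence on bias.
Substituting into the flow equation gives flow = 2*gain - 31.
Substituting into the settling equation gives settling = -6*gain + 94.
Require -6*gain + 94 ≥ 52, so gain ≤ 7.
The largest integer in [-1, 10] satisfying this is 7.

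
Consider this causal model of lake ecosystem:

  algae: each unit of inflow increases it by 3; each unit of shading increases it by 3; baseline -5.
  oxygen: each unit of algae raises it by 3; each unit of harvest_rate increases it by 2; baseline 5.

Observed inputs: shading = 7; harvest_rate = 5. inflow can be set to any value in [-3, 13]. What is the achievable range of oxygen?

36 to 180

Substituting into the algae equation gives algae = 3*inflow + 16.
This gives oxygen = 9*inflow + 63.
Linear in inflow, so extremes are at the endpoints: inflow = -3 gives oxygen = 36; inflow = 13 gives oxygen = 180.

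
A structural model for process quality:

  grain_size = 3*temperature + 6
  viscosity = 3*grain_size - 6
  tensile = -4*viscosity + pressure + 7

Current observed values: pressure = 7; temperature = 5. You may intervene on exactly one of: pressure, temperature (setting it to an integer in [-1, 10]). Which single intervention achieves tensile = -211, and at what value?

Intervening on pressure: with other inputs at their observed values, tensile = pressure - 221. Solving for -211 gives pressure = 10, within [-1, 10].
Intervening on temperature: tensile = -36*temperature - 34. Reaching -211 requires temperature = 59/12, not an integer.

set pressure = 10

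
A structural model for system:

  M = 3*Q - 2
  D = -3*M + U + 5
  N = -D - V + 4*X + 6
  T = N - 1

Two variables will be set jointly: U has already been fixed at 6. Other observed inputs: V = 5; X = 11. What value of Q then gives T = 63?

Q = 4

With U held at 6:
Substituting into the D equation gives D = -9*Q + 17.
Substituting into the N equation gives N = 9*Q + 28.
Substituting into the T equation gives T = 9*Q + 27.
Solve 9*Q + 27 = 63: Q = (63 - 27) / 9 = 4.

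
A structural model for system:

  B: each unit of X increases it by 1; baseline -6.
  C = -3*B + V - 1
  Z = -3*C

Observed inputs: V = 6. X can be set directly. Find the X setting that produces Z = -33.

X = 4

Substituting into the C equation gives C = -3*X + 23.
So Z = 9*X - 69.
Solve 9*X - 69 = -33: X = (-33 + 69) / 9 = 4.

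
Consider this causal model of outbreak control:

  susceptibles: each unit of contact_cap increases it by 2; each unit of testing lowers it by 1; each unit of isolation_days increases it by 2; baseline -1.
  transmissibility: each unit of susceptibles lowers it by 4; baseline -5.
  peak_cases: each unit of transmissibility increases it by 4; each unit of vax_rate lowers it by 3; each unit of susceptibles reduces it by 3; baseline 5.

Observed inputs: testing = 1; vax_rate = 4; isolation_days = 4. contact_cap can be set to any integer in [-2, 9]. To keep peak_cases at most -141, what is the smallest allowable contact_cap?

Substituting into the susceptibles equation gives susceptibles = 2*contact_cap + 6.
So transmissibility = -8*contact_cap - 29.
Substituting into the peak_cases equation gives peak_cases = -38*contact_cap - 141.
Require -38*contact_cap - 141 ≤ -141, so contact_cap ≥ 0.
The smallest integer in [-2, 9] satisfying this is 0.

contact_cap = 0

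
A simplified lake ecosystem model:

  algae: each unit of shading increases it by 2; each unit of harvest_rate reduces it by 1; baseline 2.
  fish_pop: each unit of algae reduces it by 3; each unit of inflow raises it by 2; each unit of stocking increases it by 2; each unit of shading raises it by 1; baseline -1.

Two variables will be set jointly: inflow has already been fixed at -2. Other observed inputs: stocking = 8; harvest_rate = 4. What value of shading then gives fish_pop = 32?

With inflow held at -2:
Substituting into the algae equation gives algae = 2*shading - 2.
This gives fish_pop = -5*shading + 17.
Solve -5*shading + 17 = 32: shading = (32 - 17) / -5 = -3.

shading = -3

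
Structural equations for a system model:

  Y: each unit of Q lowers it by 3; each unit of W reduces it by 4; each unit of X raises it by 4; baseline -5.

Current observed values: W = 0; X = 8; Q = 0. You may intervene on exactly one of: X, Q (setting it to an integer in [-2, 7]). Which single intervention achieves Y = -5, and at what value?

Intervening on X: with other inputs at their observed values, Y = 4*X - 5. Solving for -5 gives X = 0, within [-2, 7].
Intervening on Q: Y = -3*Q + 27. Reaching -5 requires Q = 32/3, not an integer.

set X = 0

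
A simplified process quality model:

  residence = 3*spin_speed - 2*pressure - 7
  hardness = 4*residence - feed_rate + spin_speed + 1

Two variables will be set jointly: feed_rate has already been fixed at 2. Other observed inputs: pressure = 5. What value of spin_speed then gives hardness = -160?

spin_speed = -7

With feed_rate held at 2:
Substituting into the residence equation gives residence = 3*spin_speed - 17.
hardness becomes 13*spin_speed - 69.
Solve 13*spin_speed - 69 = -160: spin_speed = (-160 + 69) / 13 = -7.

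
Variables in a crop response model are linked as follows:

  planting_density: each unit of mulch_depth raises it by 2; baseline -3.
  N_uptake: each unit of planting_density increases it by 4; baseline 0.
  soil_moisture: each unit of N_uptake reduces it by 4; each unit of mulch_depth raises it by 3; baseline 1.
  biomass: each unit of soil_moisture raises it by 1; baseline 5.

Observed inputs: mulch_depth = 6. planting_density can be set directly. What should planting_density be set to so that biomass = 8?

Intervening on planting_density fixes its value directly, overriding its dependence on mulch_depth.
Substituting into the soil_moisture equation gives soil_moisture = -16*planting_density + 19.
Substituting into the biomass equation gives biomass = -16*planting_density + 24.
Solve -16*planting_density + 24 = 8: planting_density = (8 - 24) / -16 = 1.

planting_density = 1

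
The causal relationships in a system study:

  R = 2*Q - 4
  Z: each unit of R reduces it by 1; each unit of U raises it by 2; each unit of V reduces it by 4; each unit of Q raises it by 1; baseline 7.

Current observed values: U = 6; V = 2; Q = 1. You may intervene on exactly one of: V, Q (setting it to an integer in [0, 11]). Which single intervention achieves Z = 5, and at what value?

Intervening on V: Z = -4*V + 22. Reaching 5 requires V = 17/4, not an integer.
Intervening on Q: with other inputs at their observed values, Z = -Q + 15. Solving for 5 gives Q = 10, within [0, 11].

set Q = 10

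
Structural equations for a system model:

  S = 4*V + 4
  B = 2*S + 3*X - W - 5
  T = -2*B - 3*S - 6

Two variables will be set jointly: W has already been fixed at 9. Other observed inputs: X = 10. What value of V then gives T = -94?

With W held at 9:
Substituting into the B equation gives B = 8*V + 24.
Substituting into the T equation gives T = -28*V - 66.
Solve -28*V - 66 = -94: V = (-94 + 66) / -28 = 1.

V = 1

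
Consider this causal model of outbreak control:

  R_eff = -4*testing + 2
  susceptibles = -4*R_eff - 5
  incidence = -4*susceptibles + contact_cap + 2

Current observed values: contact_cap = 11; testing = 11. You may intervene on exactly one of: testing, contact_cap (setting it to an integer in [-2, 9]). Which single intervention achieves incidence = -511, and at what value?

Intervening on testing: with other inputs at their observed values, incidence = -64*testing + 65. Solving for -511 gives testing = 9, within [-2, 9].
Intervening on contact_cap: incidence = contact_cap - 650. Reaching -511 requires contact_cap = 139, outside [-2, 9].

set testing = 9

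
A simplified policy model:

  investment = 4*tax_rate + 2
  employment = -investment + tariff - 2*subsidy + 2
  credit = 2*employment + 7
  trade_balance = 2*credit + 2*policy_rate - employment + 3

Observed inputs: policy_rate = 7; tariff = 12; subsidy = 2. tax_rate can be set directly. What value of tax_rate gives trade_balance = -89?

tax_rate = 12

Substituting into the employment equation gives employment = -4*tax_rate + 8.
Substituting into the credit equation gives credit = -8*tax_rate + 23.
This gives trade_balance = -12*tax_rate + 55.
Solve -12*tax_rate + 55 = -89: tax_rate = (-89 - 55) / -12 = 12.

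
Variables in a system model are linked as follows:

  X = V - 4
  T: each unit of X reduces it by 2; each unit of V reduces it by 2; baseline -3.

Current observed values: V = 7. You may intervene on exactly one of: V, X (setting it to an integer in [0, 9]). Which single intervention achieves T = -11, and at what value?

set V = 4

Intervening on V: with other inputs at their observed values, T = -4*V + 5. Solving for -11 gives V = 4, within [0, 9].
Intervening on X: T = -2*X - 17. Reaching -11 requires X = -3, outside [0, 9].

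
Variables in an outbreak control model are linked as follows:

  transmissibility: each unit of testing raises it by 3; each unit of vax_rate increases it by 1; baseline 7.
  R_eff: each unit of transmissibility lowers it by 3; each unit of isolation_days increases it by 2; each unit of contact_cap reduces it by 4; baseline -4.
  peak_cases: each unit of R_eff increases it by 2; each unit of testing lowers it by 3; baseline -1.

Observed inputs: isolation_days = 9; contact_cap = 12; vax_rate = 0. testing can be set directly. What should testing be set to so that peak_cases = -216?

testing = 5

Substituting into the transmissibility equation gives transmissibility = 3*testing + 7.
So R_eff = -9*testing - 55.
Substituting into the peak_cases equation gives peak_cases = -21*testing - 111.
Solve -21*testing - 111 = -216: testing = (-216 + 111) / -21 = 5.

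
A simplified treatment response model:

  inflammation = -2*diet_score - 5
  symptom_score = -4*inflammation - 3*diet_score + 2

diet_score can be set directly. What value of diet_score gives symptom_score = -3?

diet_score = -5

Substituting into the symptom_score equation gives symptom_score = 5*diet_score + 22.
Solve 5*diet_score + 22 = -3: diet_score = (-3 - 22) / 5 = -5.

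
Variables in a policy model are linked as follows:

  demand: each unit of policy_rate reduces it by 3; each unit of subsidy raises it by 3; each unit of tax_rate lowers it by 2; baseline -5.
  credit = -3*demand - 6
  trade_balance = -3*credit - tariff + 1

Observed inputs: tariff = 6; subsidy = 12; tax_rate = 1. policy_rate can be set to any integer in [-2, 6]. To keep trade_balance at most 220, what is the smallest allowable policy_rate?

policy_rate = 2

Substituting into the demand equation gives demand = -3*policy_rate + 29.
Substituting into the credit equation gives credit = 9*policy_rate - 93.
Substituting into the trade_balance equation gives trade_balance = -27*policy_rate + 274.
Require -27*policy_rate + 274 ≤ 220, so policy_rate ≥ 2.
The smallest integer in [-2, 6] satisfying this is 2.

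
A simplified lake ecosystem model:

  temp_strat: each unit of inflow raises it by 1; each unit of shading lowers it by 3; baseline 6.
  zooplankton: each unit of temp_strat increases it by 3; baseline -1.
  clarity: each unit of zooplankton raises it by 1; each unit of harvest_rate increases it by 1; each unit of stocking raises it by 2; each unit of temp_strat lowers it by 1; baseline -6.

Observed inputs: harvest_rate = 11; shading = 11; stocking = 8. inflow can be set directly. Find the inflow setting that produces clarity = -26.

Substituting into the temp_strat equation gives temp_strat = inflow - 27.
Substituting into the zooplankton equation gives zooplankton = 3*inflow - 82.
Substituting into the clarity equation gives clarity = 2*inflow - 34.
Solve 2*inflow - 34 = -26: inflow = (-26 + 34) / 2 = 4.

inflow = 4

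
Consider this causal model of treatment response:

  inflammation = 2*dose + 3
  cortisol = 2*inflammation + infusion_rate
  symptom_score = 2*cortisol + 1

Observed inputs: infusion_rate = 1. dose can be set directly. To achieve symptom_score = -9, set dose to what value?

dose = -3

Substituting into the cortisol equation gives cortisol = 4*dose + 7.
Substituting into the symptom_score equation gives symptom_score = 8*dose + 15.
Solve 8*dose + 15 = -9: dose = (-9 - 15) / 8 = -3.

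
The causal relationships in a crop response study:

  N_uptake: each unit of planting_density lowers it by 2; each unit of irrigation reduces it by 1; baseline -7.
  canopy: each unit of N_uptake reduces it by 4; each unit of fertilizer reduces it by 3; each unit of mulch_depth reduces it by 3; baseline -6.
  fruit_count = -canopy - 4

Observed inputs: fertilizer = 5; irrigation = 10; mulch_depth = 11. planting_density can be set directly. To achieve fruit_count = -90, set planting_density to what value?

Substituting into the N_uptake equation gives N_uptake = -2*planting_density - 17.
canopy becomes 8*planting_density + 14.
This gives fruit_count = -8*planting_density - 18.
Solve -8*planting_density - 18 = -90: planting_density = (-90 + 18) / -8 = 9.

planting_density = 9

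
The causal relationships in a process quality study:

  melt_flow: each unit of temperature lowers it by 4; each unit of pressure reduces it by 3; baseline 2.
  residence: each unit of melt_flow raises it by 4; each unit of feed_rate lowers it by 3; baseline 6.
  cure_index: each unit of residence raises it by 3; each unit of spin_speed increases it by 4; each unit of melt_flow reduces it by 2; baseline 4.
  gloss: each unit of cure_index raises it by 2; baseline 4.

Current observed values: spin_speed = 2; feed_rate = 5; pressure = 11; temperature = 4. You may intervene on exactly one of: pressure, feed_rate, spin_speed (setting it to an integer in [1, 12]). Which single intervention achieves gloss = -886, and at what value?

Intervening on pressure: gloss = -60*pressure - 306. Reaching -886 requires pressure = 29/3, not an integer.
Intervening on feed_rate: gloss = -18*feed_rate - 876. Reaching -886 requires feed_rate = 5/9, not an integer.
Intervening on spin_speed: with other inputs at their observed values, gloss = 8*spin_speed - 982. Solving for -886 gives spin_speed = 12, within [1, 12].

set spin_speed = 12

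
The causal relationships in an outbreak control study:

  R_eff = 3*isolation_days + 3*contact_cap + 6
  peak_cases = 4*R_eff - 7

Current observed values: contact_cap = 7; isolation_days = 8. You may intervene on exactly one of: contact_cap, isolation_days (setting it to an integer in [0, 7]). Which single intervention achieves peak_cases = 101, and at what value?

set isolation_days = 0

Intervening on contact_cap: peak_cases = 12*contact_cap + 113. Reaching 101 requires contact_cap = -1, outside [0, 7].
Intervening on isolation_days: with other inputs at their observed values, peak_cases = 12*isolation_days + 101. Solving for 101 gives isolation_days = 0, within [0, 7].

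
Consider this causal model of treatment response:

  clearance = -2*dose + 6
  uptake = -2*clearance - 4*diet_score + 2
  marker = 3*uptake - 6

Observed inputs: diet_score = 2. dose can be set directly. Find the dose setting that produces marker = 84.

Substituting into the uptake equation gives uptake = 4*dose - 18.
marker becomes 12*dose - 60.
Solve 12*dose - 60 = 84: dose = (84 + 60) / 12 = 12.

dose = 12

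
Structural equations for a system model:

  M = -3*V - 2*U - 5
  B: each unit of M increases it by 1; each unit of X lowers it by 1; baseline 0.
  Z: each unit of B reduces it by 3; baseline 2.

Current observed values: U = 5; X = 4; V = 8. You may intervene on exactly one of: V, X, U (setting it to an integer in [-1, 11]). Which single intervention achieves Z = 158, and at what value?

set V = 11

Intervening on V: with other inputs at their observed values, Z = 9*V + 59. Solving for 158 gives V = 11, within [-1, 11].
Intervening on X: Z = 3*X + 119. Reaching 158 requires X = 13, outside [-1, 11].
Intervening on U: Z = 6*U + 101. Reaching 158 requires U = 19/2, not an integer.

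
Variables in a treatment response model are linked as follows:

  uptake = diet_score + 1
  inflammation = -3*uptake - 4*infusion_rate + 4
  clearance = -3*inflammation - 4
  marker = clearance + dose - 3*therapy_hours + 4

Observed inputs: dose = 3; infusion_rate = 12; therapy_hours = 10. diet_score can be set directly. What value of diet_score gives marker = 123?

Substituting into the inflammation equation gives inflammation = -3*diet_score - 47.
This gives clearance = 9*diet_score + 137.
marker becomes 9*diet_score + 114.
Solve 9*diet_score + 114 = 123: diet_score = (123 - 114) / 9 = 1.

diet_score = 1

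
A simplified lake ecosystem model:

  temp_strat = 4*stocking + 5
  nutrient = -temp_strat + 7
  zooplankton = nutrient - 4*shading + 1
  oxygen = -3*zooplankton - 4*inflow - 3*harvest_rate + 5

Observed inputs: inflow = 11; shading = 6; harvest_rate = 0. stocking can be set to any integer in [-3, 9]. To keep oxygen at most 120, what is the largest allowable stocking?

Substituting into the nutrient equation gives nutrient = -4*stocking + 2.
This gives zooplankton = -4*stocking - 21.
This gives oxygen = 12*stocking + 24.
Require 12*stocking + 24 ≤ 120, so stocking ≤ 8.
The largest integer in [-3, 9] satisfying this is 8.

stocking = 8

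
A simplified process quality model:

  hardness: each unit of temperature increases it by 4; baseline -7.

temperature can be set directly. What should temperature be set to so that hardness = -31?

temperature = -6

Solve 4*temperature - 7 = -31: temperature = (-31 + 7) / 4 = -6.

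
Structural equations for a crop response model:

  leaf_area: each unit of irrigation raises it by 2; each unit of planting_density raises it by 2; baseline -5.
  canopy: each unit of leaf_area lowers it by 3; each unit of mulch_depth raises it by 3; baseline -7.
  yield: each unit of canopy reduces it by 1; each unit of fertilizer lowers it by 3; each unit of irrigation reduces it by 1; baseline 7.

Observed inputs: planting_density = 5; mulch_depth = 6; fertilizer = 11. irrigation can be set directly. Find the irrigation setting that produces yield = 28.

Substituting into the leaf_area equation gives leaf_area = 2*irrigation + 5.
Substituting into the canopy equation gives canopy = -6*irrigation - 4.
Substituting into the yield equation gives yield = 5*irrigation - 22.
Solve 5*irrigation - 22 = 28: irrigation = (28 + 22) / 5 = 10.

irrigation = 10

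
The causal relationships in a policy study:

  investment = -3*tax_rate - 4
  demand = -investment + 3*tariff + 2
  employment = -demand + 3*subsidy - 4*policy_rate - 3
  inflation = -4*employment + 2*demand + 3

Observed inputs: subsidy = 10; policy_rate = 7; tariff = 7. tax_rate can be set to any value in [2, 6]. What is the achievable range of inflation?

205 to 277

Substituting into the demand equation gives demand = 3*tax_rate + 27.
Substituting into the employment equation gives employment = -3*tax_rate - 28.
So inflation = 18*tax_rate + 169.
Linear in tax_rate, so extremes are at the endpoints: tax_rate = 2 gives inflation = 205; tax_rate = 6 gives inflation = 277.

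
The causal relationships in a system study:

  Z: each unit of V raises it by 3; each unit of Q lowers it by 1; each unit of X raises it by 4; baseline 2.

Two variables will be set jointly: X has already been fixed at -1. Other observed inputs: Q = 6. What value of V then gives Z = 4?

With X held at -1:
Substituting into the Z equation gives Z = 3*V - 8.
Solve 3*V - 8 = 4: V = (4 + 8) / 3 = 4.

V = 4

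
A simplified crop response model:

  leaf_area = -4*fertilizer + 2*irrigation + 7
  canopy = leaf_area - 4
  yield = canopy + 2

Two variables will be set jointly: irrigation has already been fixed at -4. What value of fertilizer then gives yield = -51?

fertilizer = 12

With irrigation held at -4:
Substituting into the leaf_area equation gives leaf_area = -4*fertilizer - 1.
Substituting into the canopy equation gives canopy = -4*fertilizer - 5.
Substituting into the yield equation gives yield = -4*fertilizer - 3.
Solve -4*fertilizer - 3 = -51: fertilizer = (-51 + 3) / -4 = 12.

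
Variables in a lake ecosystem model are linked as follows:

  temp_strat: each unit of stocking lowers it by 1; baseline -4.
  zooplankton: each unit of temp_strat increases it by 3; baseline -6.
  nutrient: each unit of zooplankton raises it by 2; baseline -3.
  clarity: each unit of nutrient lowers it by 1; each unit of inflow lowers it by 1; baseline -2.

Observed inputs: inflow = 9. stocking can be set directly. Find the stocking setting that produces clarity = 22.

Substituting into the zooplankton equation gives zooplankton = -3*stocking - 18.
This gives nutrient = -6*stocking - 39.
So clarity = 6*stocking + 28.
Solve 6*stocking + 28 = 22: stocking = (22 - 28) / 6 = -1.

stocking = -1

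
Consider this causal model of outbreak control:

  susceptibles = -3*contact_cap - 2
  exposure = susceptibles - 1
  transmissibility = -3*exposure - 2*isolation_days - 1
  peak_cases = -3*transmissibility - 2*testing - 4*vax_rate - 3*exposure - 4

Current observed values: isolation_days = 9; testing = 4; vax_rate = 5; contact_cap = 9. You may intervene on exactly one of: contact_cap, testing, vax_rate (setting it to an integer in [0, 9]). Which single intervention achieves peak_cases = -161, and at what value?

Intervening on contact_cap: peak_cases = -18*contact_cap + 7. Reaching -161 requires contact_cap = 28/3, not an integer.
Intervening on testing: with other inputs at their observed values, peak_cases = -2*testing - 147. Solving for -161 gives testing = 7, within [0, 9].
Intervening on vax_rate: peak_cases = -4*vax_rate - 135. Reaching -161 requires vax_rate = 13/2, not an integer.

set testing = 7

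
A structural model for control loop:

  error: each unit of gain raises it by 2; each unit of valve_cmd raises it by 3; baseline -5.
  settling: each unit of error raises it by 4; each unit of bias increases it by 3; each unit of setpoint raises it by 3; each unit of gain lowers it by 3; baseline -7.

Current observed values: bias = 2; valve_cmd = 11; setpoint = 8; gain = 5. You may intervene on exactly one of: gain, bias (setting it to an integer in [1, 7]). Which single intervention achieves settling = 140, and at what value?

Intervening on gain: with other inputs at their observed values, settling = 5*gain + 135. Solving for 140 gives gain = 1, within [1, 7].
Intervening on bias: settling = 3*bias + 154. Reaching 140 requires bias = -14/3, not an integer.

set gain = 1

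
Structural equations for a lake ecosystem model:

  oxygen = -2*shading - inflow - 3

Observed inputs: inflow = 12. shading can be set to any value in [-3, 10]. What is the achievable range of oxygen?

Substituting into the oxygen equation gives oxygen = -2*shading - 15.
Linear in shading, so extremes are at the endpoints: shading = -3 gives oxygen = -9; shading = 10 gives oxygen = -35.

-35 to -9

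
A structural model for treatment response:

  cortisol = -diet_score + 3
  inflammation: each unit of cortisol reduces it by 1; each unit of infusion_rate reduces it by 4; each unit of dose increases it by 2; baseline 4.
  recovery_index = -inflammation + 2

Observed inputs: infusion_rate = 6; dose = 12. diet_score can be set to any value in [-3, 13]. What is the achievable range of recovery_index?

-12 to 4

Substituting into the inflammation equation gives inflammation = diet_score + 1.
So recovery_index = -diet_score + 1.
Linear in diet_score, so extremes are at the endpoints: diet_score = -3 gives recovery_index = 4; diet_score = 13 gives recovery_index = -12.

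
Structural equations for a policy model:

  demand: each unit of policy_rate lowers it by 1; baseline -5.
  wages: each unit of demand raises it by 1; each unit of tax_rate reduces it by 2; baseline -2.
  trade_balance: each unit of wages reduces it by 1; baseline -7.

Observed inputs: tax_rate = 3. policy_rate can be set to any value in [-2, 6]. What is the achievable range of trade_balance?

4 to 12

Substituting into the wages equation gives wages = -policy_rate - 13.
This gives trade_balance = policy_rate + 6.
Linear in policy_rate, so extremes are at the endpoints: policy_rate = -2 gives trade_balance = 4; policy_rate = 6 gives trade_balance = 12.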